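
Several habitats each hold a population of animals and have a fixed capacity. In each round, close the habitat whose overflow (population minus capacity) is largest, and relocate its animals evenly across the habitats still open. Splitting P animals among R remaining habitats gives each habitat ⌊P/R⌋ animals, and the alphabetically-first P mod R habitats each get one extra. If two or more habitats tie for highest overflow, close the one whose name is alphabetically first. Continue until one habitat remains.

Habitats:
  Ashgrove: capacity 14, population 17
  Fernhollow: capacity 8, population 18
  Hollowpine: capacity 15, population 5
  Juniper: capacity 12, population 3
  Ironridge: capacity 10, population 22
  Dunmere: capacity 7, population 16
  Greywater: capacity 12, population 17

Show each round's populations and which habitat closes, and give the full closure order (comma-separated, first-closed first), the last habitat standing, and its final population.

Closure order: Ironridge, Fernhollow, Dunmere, Ashgrove, Greywater, Juniper
Last habitat: Hollowpine with 98 animals

Round 1: Ashgrove=17 Dunmere=16 Fernhollow=18 Greywater=17 Hollowpine=5 Ironridge=22 Juniper=3 → close Ironridge (overflow 12)
  22÷6 = 3 each, +1 to first 4
Round 2: Ashgrove=21 Dunmere=20 Fernhollow=22 Greywater=21 Hollowpine=8 Juniper=6 → close Fernhollow (overflow 14)
  22÷5 = 4 each, +1 to first 2
Round 3: Ashgrove=26 Dunmere=25 Greywater=25 Hollowpine=12 Juniper=10 → close Dunmere (overflow 18)
  25÷4 = 6 each, +1 to first 1
Round 4: Ashgrove=33 Greywater=31 Hollowpine=18 Juniper=16 → close Ashgrove (overflow 19)
  33÷3 = 11 each, +1 to first 0
Round 5: Greywater=42 Hollowpine=29 Juniper=27 → close Greywater (overflow 30)
  42÷2 = 21 each, +1 to first 0
Round 6: Hollowpine=50 Juniper=48 → close Juniper (overflow 36)
  48÷1 = 48 each, +1 to first 0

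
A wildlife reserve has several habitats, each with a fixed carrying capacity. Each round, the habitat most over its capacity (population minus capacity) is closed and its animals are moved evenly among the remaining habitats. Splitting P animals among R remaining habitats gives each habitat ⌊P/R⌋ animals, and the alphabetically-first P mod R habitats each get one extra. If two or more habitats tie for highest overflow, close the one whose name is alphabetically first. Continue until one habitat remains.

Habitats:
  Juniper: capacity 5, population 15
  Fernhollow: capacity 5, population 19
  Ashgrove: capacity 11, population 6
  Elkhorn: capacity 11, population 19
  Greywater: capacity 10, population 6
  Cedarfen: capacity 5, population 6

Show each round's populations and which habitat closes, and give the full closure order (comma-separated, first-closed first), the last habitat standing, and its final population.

Round 1: Ashgrove=6 Cedarfen=6 Elkhorn=19 Fernhollow=19 Greywater=6 Juniper=15 → close Fernhollow (overflow 14)
  19÷5 = 3 each, +1 to first 4
Round 2: Ashgrove=10 Cedarfen=10 Elkhorn=23 Greywater=10 Juniper=18 → close Juniper (overflow 13)
  18÷4 = 4 each, +1 to first 2
Round 3: Ashgrove=15 Cedarfen=15 Elkhorn=27 Greywater=14 → close Elkhorn (overflow 16)
  27÷3 = 9 each, +1 to first 0
Round 4: Ashgrove=24 Cedarfen=24 Greywater=23 → close Cedarfen (overflow 19)
  24÷2 = 12 each, +1 to first 0
Round 5: Ashgrove=36 Greywater=35 → close Ashgrove (overflow 25)
  36÷1 = 36 each, +1 to first 0

Closure order: Fernhollow, Juniper, Elkhorn, Cedarfen, Ashgrove
Last habitat: Greywater with 71 animals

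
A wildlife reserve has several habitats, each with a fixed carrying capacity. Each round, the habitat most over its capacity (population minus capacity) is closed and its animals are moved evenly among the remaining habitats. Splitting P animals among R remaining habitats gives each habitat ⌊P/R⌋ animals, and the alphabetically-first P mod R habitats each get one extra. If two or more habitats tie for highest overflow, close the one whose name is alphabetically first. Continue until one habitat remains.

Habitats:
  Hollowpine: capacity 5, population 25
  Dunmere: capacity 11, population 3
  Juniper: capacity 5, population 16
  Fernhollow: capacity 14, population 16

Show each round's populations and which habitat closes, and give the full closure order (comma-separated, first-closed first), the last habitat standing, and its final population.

Closure order: Hollowpine, Juniper, Fernhollow
Last habitat: Dunmere with 60 animals

Round 1: Dunmere=3 Fernhollow=16 Hollowpine=25 Juniper=16 → close Hollowpine (overflow 20)
  25÷3 = 8 each, +1 to first 1
Round 2: Dunmere=12 Fernhollow=24 Juniper=24 → close Juniper (overflow 19)
  24÷2 = 12 each, +1 to first 0
Round 3: Dunmere=24 Fernhollow=36 → close Fernhollow (overflow 22)
  36÷1 = 36 each, +1 to first 0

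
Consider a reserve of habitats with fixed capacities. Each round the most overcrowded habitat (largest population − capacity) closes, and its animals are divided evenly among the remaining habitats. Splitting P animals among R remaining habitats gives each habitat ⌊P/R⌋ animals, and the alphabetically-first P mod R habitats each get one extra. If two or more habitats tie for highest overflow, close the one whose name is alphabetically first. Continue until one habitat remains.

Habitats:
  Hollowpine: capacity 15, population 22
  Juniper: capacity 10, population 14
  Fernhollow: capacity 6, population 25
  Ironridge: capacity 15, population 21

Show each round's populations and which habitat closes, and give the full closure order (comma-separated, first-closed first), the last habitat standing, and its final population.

Round 1: Fernhollow=25 Hollowpine=22 Ironridge=21 Juniper=14 → close Fernhollow (overflow 19)
  25÷3 = 8 each, +1 to first 1
Round 2: Hollowpine=31 Ironridge=29 Juniper=22 → close Hollowpine (overflow 16)
  31÷2 = 15 each, +1 to first 1
Round 3: Ironridge=45 Juniper=37 → close Ironridge (overflow 30)
  45÷1 = 45 each, +1 to first 0

Closure order: Fernhollow, Hollowpine, Ironridge
Last habitat: Juniper with 82 animals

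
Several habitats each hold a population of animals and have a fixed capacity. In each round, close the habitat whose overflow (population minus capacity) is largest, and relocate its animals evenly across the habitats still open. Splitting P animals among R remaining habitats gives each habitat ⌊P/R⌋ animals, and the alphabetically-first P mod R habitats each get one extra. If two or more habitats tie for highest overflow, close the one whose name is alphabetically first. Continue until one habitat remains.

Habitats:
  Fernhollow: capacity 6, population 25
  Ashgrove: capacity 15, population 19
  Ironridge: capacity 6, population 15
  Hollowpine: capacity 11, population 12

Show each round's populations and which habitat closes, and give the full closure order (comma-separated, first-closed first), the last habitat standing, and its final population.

Closure order: Fernhollow, Ironridge, Ashgrove
Last habitat: Hollowpine with 71 animals

Round 1: Ashgrove=19 Fernhollow=25 Hollowpine=12 Ironridge=15 → close Fernhollow (overflow 19)
  25÷3 = 8 each, +1 to first 1
Round 2: Ashgrove=28 Hollowpine=20 Ironridge=23 → close Ironridge (overflow 17)
  23÷2 = 11 each, +1 to first 1
Round 3: Ashgrove=40 Hollowpine=31 → close Ashgrove (overflow 25)
  40÷1 = 40 each, +1 to first 0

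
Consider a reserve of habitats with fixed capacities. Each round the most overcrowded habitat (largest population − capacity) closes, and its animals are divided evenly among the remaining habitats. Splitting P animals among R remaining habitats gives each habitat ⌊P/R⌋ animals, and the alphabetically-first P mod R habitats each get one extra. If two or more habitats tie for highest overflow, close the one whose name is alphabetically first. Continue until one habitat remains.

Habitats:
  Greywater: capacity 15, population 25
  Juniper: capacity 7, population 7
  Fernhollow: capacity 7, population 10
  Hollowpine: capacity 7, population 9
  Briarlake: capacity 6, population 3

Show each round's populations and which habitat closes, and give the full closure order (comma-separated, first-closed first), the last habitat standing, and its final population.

Closure order: Greywater, Fernhollow, Hollowpine, Juniper
Last habitat: Briarlake with 54 animals

Round 1: Briarlake=3 Fernhollow=10 Greywater=25 Hollowpine=9 Juniper=7 → close Greywater (overflow 10)
  25÷4 = 6 each, +1 to first 1
Round 2: Briarlake=10 Fernhollow=16 Hollowpine=15 Juniper=13 → close Fernhollow (overflow 9)
  16÷3 = 5 each, +1 to first 1
Round 3: Briarlake=16 Hollowpine=20 Juniper=18 → close Hollowpine (overflow 13)
  20÷2 = 10 each, +1 to first 0
Round 4: Briarlake=26 Juniper=28 → close Juniper (overflow 21)
  28÷1 = 28 each, +1 to first 0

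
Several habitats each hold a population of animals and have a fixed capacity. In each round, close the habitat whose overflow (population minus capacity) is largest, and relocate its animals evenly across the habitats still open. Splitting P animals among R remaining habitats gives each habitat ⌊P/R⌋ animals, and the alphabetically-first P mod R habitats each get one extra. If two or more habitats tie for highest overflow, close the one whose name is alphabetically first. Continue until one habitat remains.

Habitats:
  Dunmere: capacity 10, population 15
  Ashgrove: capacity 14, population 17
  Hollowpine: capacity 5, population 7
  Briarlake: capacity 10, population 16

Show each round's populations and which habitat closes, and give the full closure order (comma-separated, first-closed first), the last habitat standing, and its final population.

Round 1: Ashgrove=17 Briarlake=16 Dunmere=15 Hollowpine=7 → close Briarlake (overflow 6)
  16÷3 = 5 each, +1 to first 1
Round 2: Ashgrove=23 Dunmere=20 Hollowpine=12 → close Dunmere (overflow 10)
  20÷2 = 10 each, +1 to first 0
Round 3: Ashgrove=33 Hollowpine=22 → close Ashgrove (overflow 19)
  33÷1 = 33 each, +1 to first 0

Closure order: Briarlake, Dunmere, Ashgrove
Last habitat: Hollowpine with 55 animals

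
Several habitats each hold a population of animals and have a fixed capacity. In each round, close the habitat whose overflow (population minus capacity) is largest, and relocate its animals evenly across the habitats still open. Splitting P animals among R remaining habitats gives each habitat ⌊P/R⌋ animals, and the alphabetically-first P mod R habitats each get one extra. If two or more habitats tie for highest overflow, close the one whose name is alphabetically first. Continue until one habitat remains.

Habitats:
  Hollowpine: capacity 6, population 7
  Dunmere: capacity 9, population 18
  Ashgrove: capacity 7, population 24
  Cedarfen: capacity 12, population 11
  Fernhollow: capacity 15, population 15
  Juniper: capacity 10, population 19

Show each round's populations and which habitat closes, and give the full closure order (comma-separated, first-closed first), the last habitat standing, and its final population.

Closure order: Ashgrove, Dunmere, Juniper, Hollowpine, Cedarfen
Last habitat: Fernhollow with 94 animals

Round 1: Ashgrove=24 Cedarfen=11 Dunmere=18 Fernhollow=15 Hollowpine=7 Juniper=19 → close Ashgrove (overflow 17)
  24÷5 = 4 each, +1 to first 4
Round 2: Cedarfen=16 Dunmere=23 Fernhollow=20 Hollowpine=12 Juniper=23 → close Dunmere (overflow 14)
  23÷4 = 5 each, +1 to first 3
Round 3: Cedarfen=22 Fernhollow=26 Hollowpine=18 Juniper=28 → close Juniper (overflow 18)
  28÷3 = 9 each, +1 to first 1
Round 4: Cedarfen=32 Fernhollow=35 Hollowpine=27 → close Hollowpine (overflow 21)
  27÷2 = 13 each, +1 to first 1
Round 5: Cedarfen=46 Fernhollow=48 → close Cedarfen (overflow 34)
  46÷1 = 46 each, +1 to first 0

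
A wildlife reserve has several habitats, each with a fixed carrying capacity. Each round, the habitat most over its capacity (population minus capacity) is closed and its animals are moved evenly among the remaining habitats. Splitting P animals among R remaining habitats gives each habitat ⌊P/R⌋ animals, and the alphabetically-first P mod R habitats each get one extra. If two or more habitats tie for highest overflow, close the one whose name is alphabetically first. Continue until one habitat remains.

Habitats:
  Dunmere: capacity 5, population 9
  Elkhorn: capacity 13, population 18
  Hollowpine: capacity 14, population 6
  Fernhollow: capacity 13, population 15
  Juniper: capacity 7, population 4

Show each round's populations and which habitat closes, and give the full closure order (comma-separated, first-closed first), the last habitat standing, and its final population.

Round 1: Dunmere=9 Elkhorn=18 Fernhollow=15 Hollowpine=6 Juniper=4 → close Elkhorn (overflow 5)
  18÷4 = 4 each, +1 to first 2
Round 2: Dunmere=14 Fernhollow=20 Hollowpine=10 Juniper=8 → close Dunmere (overflow 9)
  14÷3 = 4 each, +1 to first 2
Round 3: Fernhollow=25 Hollowpine=15 Juniper=12 → close Fernhollow (overflow 12)
  25÷2 = 12 each, +1 to first 1
Round 4: Hollowpine=28 Juniper=24 → close Juniper (overflow 17)
  24÷1 = 24 each, +1 to first 0

Closure order: Elkhorn, Dunmere, Fernhollow, Juniper
Last habitat: Hollowpine with 52 animals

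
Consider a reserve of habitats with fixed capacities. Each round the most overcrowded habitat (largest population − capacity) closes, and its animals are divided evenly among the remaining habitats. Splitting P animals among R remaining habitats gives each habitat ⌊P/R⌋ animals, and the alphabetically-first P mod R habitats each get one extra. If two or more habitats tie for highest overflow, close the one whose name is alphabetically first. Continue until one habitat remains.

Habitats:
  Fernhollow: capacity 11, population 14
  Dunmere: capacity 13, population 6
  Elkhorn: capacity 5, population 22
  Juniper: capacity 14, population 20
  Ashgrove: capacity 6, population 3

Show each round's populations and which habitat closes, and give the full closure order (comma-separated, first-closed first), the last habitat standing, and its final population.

Round 1: Ashgrove=3 Dunmere=6 Elkhorn=22 Fernhollow=14 Juniper=20 → close Elkhorn (overflow 17)
  22÷4 = 5 each, +1 to first 2
Round 2: Ashgrove=9 Dunmere=12 Fernhollow=19 Juniper=25 → close Juniper (overflow 11)
  25÷3 = 8 each, +1 to first 1
Round 3: Ashgrove=18 Dunmere=20 Fernhollow=27 → close Fernhollow (overflow 16)
  27÷2 = 13 each, +1 to first 1
Round 4: Ashgrove=32 Dunmere=33 → close Ashgrove (overflow 26)
  32÷1 = 32 each, +1 to first 0

Closure order: Elkhorn, Juniper, Fernhollow, Ashgrove
Last habitat: Dunmere with 65 animals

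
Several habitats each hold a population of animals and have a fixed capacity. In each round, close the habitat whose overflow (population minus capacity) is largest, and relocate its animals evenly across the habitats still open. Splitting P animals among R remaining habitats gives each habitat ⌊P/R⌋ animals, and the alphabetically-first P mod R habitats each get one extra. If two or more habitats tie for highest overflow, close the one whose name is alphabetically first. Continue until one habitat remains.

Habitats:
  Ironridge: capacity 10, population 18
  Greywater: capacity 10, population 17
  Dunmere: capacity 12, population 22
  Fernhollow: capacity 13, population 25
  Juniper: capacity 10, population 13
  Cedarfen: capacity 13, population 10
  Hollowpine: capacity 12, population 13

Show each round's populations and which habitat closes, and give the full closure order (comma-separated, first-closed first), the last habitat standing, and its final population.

Round 1: Cedarfen=10 Dunmere=22 Fernhollow=25 Greywater=17 Hollowpine=13 Ironridge=18 Juniper=13 → close Fernhollow (overflow 12)
  25÷6 = 4 each, +1 to first 1
Round 2: Cedarfen=15 Dunmere=26 Greywater=21 Hollowpine=17 Ironridge=22 Juniper=17 → close Dunmere (overflow 14)
  26÷5 = 5 each, +1 to first 1
Round 3: Cedarfen=21 Greywater=26 Hollowpine=22 Ironridge=27 Juniper=22 → close Ironridge (overflow 17)
  27÷4 = 6 each, +1 to first 3
Round 4: Cedarfen=28 Greywater=33 Hollowpine=29 Juniper=28 → close Greywater (overflow 23)
  33÷3 = 11 each, +1 to first 0
Round 5: Cedarfen=39 Hollowpine=40 Juniper=39 → close Juniper (overflow 29)
  39÷2 = 19 each, +1 to first 1
Round 6: Cedarfen=59 Hollowpine=59 → close Hollowpine (overflow 47)
  59÷1 = 59 each, +1 to first 0

Closure order: Fernhollow, Dunmere, Ironridge, Greywater, Juniper, Hollowpine
Last habitat: Cedarfen with 118 animals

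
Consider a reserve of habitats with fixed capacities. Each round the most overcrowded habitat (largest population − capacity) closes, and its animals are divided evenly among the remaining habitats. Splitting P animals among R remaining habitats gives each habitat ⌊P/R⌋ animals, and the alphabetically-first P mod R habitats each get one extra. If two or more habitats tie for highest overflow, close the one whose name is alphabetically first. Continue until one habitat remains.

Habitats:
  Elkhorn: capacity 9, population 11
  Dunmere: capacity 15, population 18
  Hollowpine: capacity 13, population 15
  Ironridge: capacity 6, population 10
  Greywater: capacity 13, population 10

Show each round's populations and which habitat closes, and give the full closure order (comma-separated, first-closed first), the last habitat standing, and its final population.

Closure order: Ironridge, Dunmere, Elkhorn, Hollowpine
Last habitat: Greywater with 64 animals

Round 1: Dunmere=18 Elkhorn=11 Greywater=10 Hollowpine=15 Ironridge=10 → close Ironridge (overflow 4)
  10÷4 = 2 each, +1 to first 2
Round 2: Dunmere=21 Elkhorn=14 Greywater=12 Hollowpine=17 → close Dunmere (overflow 6)
  21÷3 = 7 each, +1 to first 0
Round 3: Elkhorn=21 Greywater=19 Hollowpine=24 → close Elkhorn (overflow 12)
  21÷2 = 10 each, +1 to first 1
Round 4: Greywater=30 Hollowpine=34 → close Hollowpine (overflow 21)
  34÷1 = 34 each, +1 to first 0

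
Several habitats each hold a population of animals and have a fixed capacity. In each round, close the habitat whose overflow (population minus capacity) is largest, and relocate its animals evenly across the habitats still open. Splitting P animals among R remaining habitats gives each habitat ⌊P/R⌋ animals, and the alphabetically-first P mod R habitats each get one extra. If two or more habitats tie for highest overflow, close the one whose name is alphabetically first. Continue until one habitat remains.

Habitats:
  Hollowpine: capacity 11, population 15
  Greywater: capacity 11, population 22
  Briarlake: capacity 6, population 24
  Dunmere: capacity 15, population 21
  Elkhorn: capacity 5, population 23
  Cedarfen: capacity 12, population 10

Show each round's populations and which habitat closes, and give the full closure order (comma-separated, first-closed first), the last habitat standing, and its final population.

Closure order: Briarlake, Elkhorn, Greywater, Dunmere, Hollowpine
Last habitat: Cedarfen with 115 animals

Round 1: Briarlake=24 Cedarfen=10 Dunmere=21 Elkhorn=23 Greywater=22 Hollowpine=15 → close Briarlake (overflow 18)
  24÷5 = 4 each, +1 to first 4
Round 2: Cedarfen=15 Dunmere=26 Elkhorn=28 Greywater=27 Hollowpine=19 → close Elkhorn (overflow 23)
  28÷4 = 7 each, +1 to first 0
Round 3: Cedarfen=22 Dunmere=33 Greywater=34 Hollowpine=26 → close Greywater (overflow 23)
  34÷3 = 11 each, +1 to first 1
Round 4: Cedarfen=34 Dunmere=44 Hollowpine=37 → close Dunmere (overflow 29)
  44÷2 = 22 each, +1 to first 0
Round 5: Cedarfen=56 Hollowpine=59 → close Hollowpine (overflow 48)
  59÷1 = 59 each, +1 to first 0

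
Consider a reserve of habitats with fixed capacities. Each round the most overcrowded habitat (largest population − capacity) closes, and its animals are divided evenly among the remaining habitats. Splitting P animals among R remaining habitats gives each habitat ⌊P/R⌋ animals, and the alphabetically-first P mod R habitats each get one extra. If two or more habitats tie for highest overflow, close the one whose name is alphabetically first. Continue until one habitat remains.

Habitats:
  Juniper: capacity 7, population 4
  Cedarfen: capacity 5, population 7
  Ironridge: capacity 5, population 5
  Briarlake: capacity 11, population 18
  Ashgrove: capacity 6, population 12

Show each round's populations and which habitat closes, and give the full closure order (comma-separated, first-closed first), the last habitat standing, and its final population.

Round 1: Ashgrove=12 Briarlake=18 Cedarfen=7 Ironridge=5 Juniper=4 → close Briarlake (overflow 7)
  18÷4 = 4 each, +1 to first 2
Round 2: Ashgrove=17 Cedarfen=12 Ironridge=9 Juniper=8 → close Ashgrove (overflow 11)
  17÷3 = 5 each, +1 to first 2
Round 3: Cedarfen=18 Ironridge=15 Juniper=13 → close Cedarfen (overflow 13)
  18÷2 = 9 each, +1 to first 0
Round 4: Ironridge=24 Juniper=22 → close Ironridge (overflow 19)
  24÷1 = 24 each, +1 to first 0

Closure order: Briarlake, Ashgrove, Cedarfen, Ironridge
Last habitat: Juniper with 46 animals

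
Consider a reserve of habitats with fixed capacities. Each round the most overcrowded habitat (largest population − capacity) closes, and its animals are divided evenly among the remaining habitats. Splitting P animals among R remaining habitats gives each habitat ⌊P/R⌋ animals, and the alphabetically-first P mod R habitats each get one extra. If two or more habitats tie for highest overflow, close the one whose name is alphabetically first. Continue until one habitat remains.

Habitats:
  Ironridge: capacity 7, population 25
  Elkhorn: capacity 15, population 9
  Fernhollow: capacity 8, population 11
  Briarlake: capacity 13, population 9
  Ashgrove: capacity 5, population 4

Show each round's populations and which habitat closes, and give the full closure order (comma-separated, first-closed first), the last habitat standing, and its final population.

Round 1: Ashgrove=4 Briarlake=9 Elkhorn=9 Fernhollow=11 Ironridge=25 → close Ironridge (overflow 18)
  25÷4 = 6 each, +1 to first 1
Round 2: Ashgrove=11 Briarlake=15 Elkhorn=15 Fernhollow=17 → close Fernhollow (overflow 9)
  17÷3 = 5 each, +1 to first 2
Round 3: Ashgrove=17 Briarlake=21 Elkhorn=20 → close Ashgrove (overflow 12)
  17÷2 = 8 each, +1 to first 1
Round 4: Briarlake=30 Elkhorn=28 → close Briarlake (overflow 17)
  30÷1 = 30 each, +1 to first 0

Closure order: Ironridge, Fernhollow, Ashgrove, Briarlake
Last habitat: Elkhorn with 58 animals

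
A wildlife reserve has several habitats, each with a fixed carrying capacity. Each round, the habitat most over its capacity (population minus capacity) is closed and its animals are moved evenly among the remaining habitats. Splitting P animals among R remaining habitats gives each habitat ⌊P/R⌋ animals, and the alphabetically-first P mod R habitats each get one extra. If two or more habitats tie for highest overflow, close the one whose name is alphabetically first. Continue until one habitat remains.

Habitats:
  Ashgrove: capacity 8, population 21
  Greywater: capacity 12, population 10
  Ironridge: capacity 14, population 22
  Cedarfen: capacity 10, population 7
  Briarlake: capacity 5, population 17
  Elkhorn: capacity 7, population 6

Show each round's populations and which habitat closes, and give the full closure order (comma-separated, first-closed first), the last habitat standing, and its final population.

Closure order: Ashgrove, Briarlake, Ironridge, Elkhorn, Cedarfen
Last habitat: Greywater with 83 animals

Round 1: Ashgrove=21 Briarlake=17 Cedarfen=7 Elkhorn=6 Greywater=10 Ironridge=22 → close Ashgrove (overflow 13)
  21÷5 = 4 each, +1 to first 1
Round 2: Briarlake=22 Cedarfen=11 Elkhorn=10 Greywater=14 Ironridge=26 → close Briarlake (overflow 17)
  22÷4 = 5 each, +1 to first 2
Round 3: Cedarfen=17 Elkhorn=16 Greywater=19 Ironridge=31 → close Ironridge (overflow 17)
  31÷3 = 10 each, +1 to first 1
Round 4: Cedarfen=28 Elkhorn=26 Greywater=29 → close Elkhorn (overflow 19)
  26÷2 = 13 each, +1 to first 0
Round 5: Cedarfen=41 Greywater=42 → close Cedarfen (overflow 31)
  41÷1 = 41 each, +1 to first 0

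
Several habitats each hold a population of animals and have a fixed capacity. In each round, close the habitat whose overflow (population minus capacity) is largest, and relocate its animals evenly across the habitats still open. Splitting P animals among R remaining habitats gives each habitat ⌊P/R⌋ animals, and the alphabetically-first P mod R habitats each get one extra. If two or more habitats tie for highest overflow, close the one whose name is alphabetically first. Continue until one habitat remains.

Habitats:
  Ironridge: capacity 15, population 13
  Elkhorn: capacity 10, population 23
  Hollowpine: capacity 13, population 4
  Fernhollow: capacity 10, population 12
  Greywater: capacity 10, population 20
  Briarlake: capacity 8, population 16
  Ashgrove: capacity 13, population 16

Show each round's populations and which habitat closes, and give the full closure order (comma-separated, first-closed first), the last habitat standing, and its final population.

Closure order: Elkhorn, Greywater, Briarlake, Ashgrove, Fernhollow, Ironridge
Last habitat: Hollowpine with 104 animals

Round 1: Ashgrove=16 Briarlake=16 Elkhorn=23 Fernhollow=12 Greywater=20 Hollowpine=4 Ironridge=13 → close Elkhorn (overflow 13)
  23÷6 = 3 each, +1 to first 5
Round 2: Ashgrove=20 Briarlake=20 Fernhollow=16 Greywater=24 Hollowpine=8 Ironridge=16 → close Greywater (overflow 14)
  24÷5 = 4 each, +1 to first 4
Round 3: Ashgrove=25 Briarlake=25 Fernhollow=21 Hollowpine=13 Ironridge=20 → close Briarlake (overflow 17)
  25÷4 = 6 each, +1 to first 1
Round 4: Ashgrove=32 Fernhollow=27 Hollowpine=19 Ironridge=26 → close Ashgrove (overflow 19)
  32÷3 = 10 each, +1 to first 2
Round 5: Fernhollow=38 Hollowpine=30 Ironridge=36 → close Fernhollow (overflow 28)
  38÷2 = 19 each, +1 to first 0
Round 6: Hollowpine=49 Ironridge=55 → close Ironridge (overflow 40)
  55÷1 = 55 each, +1 to first 0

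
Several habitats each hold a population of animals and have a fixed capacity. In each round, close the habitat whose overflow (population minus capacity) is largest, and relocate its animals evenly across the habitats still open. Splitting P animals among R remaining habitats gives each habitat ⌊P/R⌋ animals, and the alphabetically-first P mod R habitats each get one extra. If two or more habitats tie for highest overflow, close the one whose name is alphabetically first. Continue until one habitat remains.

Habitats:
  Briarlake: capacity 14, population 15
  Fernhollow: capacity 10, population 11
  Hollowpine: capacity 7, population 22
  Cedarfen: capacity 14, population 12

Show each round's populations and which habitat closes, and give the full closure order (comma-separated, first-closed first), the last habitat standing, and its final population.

Round 1: Briarlake=15 Cedarfen=12 Fernhollow=11 Hollowpine=22 → close Hollowpine (overflow 15)
  22÷3 = 7 each, +1 to first 1
Round 2: Briarlake=23 Cedarfen=19 Fernhollow=18 → close Briarlake (overflow 9)
  23÷2 = 11 each, +1 to first 1
Round 3: Cedarfen=31 Fernhollow=29 → close Fernhollow (overflow 19)
  29÷1 = 29 each, +1 to first 0

Closure order: Hollowpine, Briarlake, Fernhollow
Last habitat: Cedarfen with 60 animals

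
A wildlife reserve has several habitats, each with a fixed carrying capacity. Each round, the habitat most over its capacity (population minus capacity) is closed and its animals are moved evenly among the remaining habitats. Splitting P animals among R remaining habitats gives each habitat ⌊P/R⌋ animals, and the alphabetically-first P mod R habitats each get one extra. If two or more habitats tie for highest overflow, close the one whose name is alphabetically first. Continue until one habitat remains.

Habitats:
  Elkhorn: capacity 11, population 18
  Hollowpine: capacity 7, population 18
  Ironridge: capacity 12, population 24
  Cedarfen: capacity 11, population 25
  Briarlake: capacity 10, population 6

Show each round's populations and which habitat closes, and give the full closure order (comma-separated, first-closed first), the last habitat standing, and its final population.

Closure order: Cedarfen, Ironridge, Hollowpine, Elkhorn
Last habitat: Briarlake with 91 animals

Round 1: Briarlake=6 Cedarfen=25 Elkhorn=18 Hollowpine=18 Ironridge=24 → close Cedarfen (overflow 14)
  25÷4 = 6 each, +1 to first 1
Round 2: Briarlake=13 Elkhorn=24 Hollowpine=24 Ironridge=30 → close Ironridge (overflow 18)
  30÷3 = 10 each, +1 to first 0
Round 3: Briarlake=23 Elkhorn=34 Hollowpine=34 → close Hollowpine (overflow 27)
  34÷2 = 17 each, +1 to first 0
Round 4: Briarlake=40 Elkhorn=51 → close Elkhorn (overflow 40)
  51÷1 = 51 each, +1 to first 0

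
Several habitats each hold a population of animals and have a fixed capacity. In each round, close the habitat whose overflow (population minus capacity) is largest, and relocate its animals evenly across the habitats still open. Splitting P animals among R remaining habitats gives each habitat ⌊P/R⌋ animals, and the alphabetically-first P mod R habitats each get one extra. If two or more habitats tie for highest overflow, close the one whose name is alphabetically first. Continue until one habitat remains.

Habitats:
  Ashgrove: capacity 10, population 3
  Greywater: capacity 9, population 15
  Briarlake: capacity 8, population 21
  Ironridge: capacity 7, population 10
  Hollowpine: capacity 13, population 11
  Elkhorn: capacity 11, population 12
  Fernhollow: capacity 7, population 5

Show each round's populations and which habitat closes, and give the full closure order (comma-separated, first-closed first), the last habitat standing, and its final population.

Round 1: Ashgrove=3 Briarlake=21 Elkhorn=12 Fernhollow=5 Greywater=15 Hollowpine=11 Ironridge=10 → close Briarlake (overflow 13)
  21÷6 = 3 each, +1 to first 3
Round 2: Ashgrove=7 Elkhorn=16 Fernhollow=9 Greywater=18 Hollowpine=14 Ironridge=13 → close Greywater (overflow 9)
  18÷5 = 3 each, +1 to first 3
Round 3: Ashgrove=11 Elkhorn=20 Fernhollow=13 Hollowpine=17 Ironridge=16 → close Elkhorn (overflow 9)
  20÷4 = 5 each, +1 to first 0
Round 4: Ashgrove=16 Fernhollow=18 Hollowpine=22 Ironridge=21 → close Ironridge (overflow 14)
  21÷3 = 7 each, +1 to first 0
Round 5: Ashgrove=23 Fernhollow=25 Hollowpine=29 → close Fernhollow (overflow 18)
  25÷2 = 12 each, +1 to first 1
Round 6: Ashgrove=36 Hollowpine=41 → close Hollowpine (overflow 28)
  41÷1 = 41 each, +1 to first 0

Closure order: Briarlake, Greywater, Elkhorn, Ironridge, Fernhollow, Hollowpine
Last habitat: Ashgrove with 77 animals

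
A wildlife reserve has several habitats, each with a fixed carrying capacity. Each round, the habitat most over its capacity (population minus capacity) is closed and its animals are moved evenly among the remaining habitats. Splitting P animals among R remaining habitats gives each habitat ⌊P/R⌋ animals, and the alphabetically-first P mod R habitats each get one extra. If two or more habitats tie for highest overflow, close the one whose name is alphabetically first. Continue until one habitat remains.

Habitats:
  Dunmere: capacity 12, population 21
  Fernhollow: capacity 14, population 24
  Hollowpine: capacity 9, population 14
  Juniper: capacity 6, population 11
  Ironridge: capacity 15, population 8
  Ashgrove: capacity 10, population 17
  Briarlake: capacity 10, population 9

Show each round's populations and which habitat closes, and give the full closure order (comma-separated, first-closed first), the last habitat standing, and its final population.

Round 1: Ashgrove=17 Briarlake=9 Dunmere=21 Fernhollow=24 Hollowpine=14 Ironridge=8 Juniper=11 → close Fernhollow (overflow 10)
  24÷6 = 4 each, +1 to first 0
Round 2: Ashgrove=21 Briarlake=13 Dunmere=25 Hollowpine=18 Ironridge=12 Juniper=15 → close Dunmere (overflow 13)
  25÷5 = 5 each, +1 to first 0
Round 3: Ashgrove=26 Briarlake=18 Hollowpine=23 Ironridge=17 Juniper=20 → close Ashgrove (overflow 16)
  26÷4 = 6 each, +1 to first 2
Round 4: Briarlake=25 Hollowpine=30 Ironridge=23 Juniper=26 → close Hollowpine (overflow 21)
  30÷3 = 10 each, +1 to first 0
Round 5: Briarlake=35 Ironridge=33 Juniper=36 → close Juniper (overflow 30)
  36÷2 = 18 each, +1 to first 0
Round 6: Briarlake=53 Ironridge=51 → close Briarlake (overflow 43)
  53÷1 = 53 each, +1 to first 0

Closure order: Fernhollow, Dunmere, Ashgrove, Hollowpine, Juniper, Briarlake
Last habitat: Ironridge with 104 animals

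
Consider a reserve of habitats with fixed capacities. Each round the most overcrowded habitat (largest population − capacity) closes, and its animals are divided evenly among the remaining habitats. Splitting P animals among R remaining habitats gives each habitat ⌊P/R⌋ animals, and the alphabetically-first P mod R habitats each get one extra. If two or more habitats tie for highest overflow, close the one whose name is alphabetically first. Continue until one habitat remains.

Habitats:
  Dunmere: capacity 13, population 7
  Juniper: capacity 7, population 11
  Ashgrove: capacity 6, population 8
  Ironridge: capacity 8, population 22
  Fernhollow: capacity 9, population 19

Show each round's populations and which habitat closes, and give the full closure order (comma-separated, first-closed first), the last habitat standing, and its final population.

Closure order: Ironridge, Fernhollow, Juniper, Ashgrove
Last habitat: Dunmere with 67 animals

Round 1: Ashgrove=8 Dunmere=7 Fernhollow=19 Ironridge=22 Juniper=11 → close Ironridge (overflow 14)
  22÷4 = 5 each, +1 to first 2
Round 2: Ashgrove=14 Dunmere=13 Fernhollow=24 Juniper=16 → close Fernhollow (overflow 15)
  24÷3 = 8 each, +1 to first 0
Round 3: Ashgrove=22 Dunmere=21 Juniper=24 → close Juniper (overflow 17)
  24÷2 = 12 each, +1 to first 0
Round 4: Ashgrove=34 Dunmere=33 → close Ashgrove (overflow 28)
  34÷1 = 34 each, +1 to first 0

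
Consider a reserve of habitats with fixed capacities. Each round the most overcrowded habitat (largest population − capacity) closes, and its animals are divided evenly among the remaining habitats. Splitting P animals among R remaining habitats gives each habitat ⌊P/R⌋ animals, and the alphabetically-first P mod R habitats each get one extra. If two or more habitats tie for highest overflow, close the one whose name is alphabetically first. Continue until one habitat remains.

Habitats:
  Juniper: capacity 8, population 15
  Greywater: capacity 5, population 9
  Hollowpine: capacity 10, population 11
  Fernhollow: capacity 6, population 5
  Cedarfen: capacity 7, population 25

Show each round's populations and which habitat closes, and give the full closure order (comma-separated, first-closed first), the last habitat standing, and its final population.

Round 1: Cedarfen=25 Fernhollow=5 Greywater=9 Hollowpine=11 Juniper=15 → close Cedarfen (overflow 18)
  25÷4 = 6 each, +1 to first 1
Round 2: Fernhollow=12 Greywater=15 Hollowpine=17 Juniper=21 → close Juniper (overflow 13)
  21÷3 = 7 each, +1 to first 0
Round 3: Fernhollow=19 Greywater=22 Hollowpine=24 → close Greywater (overflow 17)
  22÷2 = 11 each, +1 to first 0
Round 4: Fernhollow=30 Hollowpine=35 → close Hollowpine (overflow 25)
  35÷1 = 35 each, +1 to first 0

Closure order: Cedarfen, Juniper, Greywater, Hollowpine
Last habitat: Fernhollow with 65 animals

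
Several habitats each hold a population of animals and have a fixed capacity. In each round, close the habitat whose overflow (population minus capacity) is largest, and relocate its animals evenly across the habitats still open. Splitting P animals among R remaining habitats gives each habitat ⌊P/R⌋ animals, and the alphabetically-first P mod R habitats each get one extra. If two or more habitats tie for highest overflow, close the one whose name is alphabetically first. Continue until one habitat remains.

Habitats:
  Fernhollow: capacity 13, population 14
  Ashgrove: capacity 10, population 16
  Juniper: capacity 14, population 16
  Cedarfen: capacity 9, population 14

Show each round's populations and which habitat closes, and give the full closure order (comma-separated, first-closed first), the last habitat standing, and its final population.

Round 1: Ashgrove=16 Cedarfen=14 Fernhollow=14 Juniper=16 → close Ashgrove (overflow 6)
  16÷3 = 5 each, +1 to first 1
Round 2: Cedarfen=20 Fernhollow=19 Juniper=21 → close Cedarfen (overflow 11)
  20÷2 = 10 each, +1 to first 0
Round 3: Fernhollow=29 Juniper=31 → close Juniper (overflow 17)
  31÷1 = 31 each, +1 to first 0

Closure order: Ashgrove, Cedarfen, Juniper
Last habitat: Fernhollow with 60 animals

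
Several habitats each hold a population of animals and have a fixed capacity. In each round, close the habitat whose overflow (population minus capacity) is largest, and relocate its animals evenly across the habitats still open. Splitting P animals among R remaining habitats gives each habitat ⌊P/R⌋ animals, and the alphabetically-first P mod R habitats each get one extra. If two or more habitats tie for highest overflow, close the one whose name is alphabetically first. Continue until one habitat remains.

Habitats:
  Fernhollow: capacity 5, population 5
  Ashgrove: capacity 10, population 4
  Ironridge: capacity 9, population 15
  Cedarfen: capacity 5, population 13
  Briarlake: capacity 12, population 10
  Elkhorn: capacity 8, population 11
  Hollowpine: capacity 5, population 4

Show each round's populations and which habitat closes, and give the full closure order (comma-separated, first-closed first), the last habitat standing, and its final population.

Round 1: Ashgrove=4 Briarlake=10 Cedarfen=13 Elkhorn=11 Fernhollow=5 Hollowpine=4 Ironridge=15 → close Cedarfen (overflow 8)
  13÷6 = 2 each, +1 to first 1
Round 2: Ashgrove=7 Briarlake=12 Elkhorn=13 Fernhollow=7 Hollowpine=6 Ironridge=17 → close Ironridge (overflow 8)
  17÷5 = 3 each, +1 to first 2
Round 3: Ashgrove=11 Briarlake=16 Elkhorn=16 Fernhollow=10 Hollowpine=9 → close Elkhorn (overflow 8)
  16÷4 = 4 each, +1 to first 0
Round 4: Ashgrove=15 Briarlake=20 Fernhollow=14 Hollowpine=13 → close Fernhollow (overflow 9)
  14÷3 = 4 each, +1 to first 2
Round 5: Ashgrove=20 Briarlake=25 Hollowpine=17 → close Briarlake (overflow 13)
  25÷2 = 12 each, +1 to first 1
Round 6: Ashgrove=33 Hollowpine=29 → close Hollowpine (overflow 24)
  29÷1 = 29 each, +1 to first 0

Closure order: Cedarfen, Ironridge, Elkhorn, Fernhollow, Briarlake, Hollowpine
Last habitat: Ashgrove with 62 animals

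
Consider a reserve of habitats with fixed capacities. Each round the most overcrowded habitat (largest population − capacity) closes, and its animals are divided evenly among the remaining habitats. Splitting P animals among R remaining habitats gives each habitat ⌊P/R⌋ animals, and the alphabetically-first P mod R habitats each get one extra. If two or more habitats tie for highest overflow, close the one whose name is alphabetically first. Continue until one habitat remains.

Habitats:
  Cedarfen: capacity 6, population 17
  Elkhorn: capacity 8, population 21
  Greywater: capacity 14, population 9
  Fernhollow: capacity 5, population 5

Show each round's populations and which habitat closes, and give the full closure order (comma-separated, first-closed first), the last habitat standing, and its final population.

Closure order: Elkhorn, Cedarfen, Fernhollow
Last habitat: Greywater with 52 animals

Round 1: Cedarfen=17 Elkhorn=21 Fernhollow=5 Greywater=9 → close Elkhorn (overflow 13)
  21÷3 = 7 each, +1 to first 0
Round 2: Cedarfen=24 Fernhollow=12 Greywater=16 → close Cedarfen (overflow 18)
  24÷2 = 12 each, +1 to first 0
Round 3: Fernhollow=24 Greywater=28 → close Fernhollow (overflow 19)
  24÷1 = 24 each, +1 to first 0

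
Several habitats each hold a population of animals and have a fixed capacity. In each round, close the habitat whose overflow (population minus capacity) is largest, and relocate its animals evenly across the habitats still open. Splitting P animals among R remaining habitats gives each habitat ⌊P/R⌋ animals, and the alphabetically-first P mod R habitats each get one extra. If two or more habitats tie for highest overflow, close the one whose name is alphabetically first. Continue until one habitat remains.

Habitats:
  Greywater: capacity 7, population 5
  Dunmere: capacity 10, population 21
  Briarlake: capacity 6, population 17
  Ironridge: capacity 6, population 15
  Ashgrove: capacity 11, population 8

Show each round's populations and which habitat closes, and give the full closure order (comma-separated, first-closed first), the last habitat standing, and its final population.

Round 1: Ashgrove=8 Briarlake=17 Dunmere=21 Greywater=5 Ironridge=15 → close Briarlake (overflow 11)
  17÷4 = 4 each, +1 to first 1
Round 2: Ashgrove=13 Dunmere=25 Greywater=9 Ironridge=19 → close Dunmere (overflow 15)
  25÷3 = 8 each, +1 to first 1
Round 3: Ashgrove=22 Greywater=17 Ironridge=27 → close Ironridge (overflow 21)
  27÷2 = 13 each, +1 to first 1
Round 4: Ashgrove=36 Greywater=30 → close Ashgrove (overflow 25)
  36÷1 = 36 each, +1 to first 0

Closure order: Briarlake, Dunmere, Ironridge, Ashgrove
Last habitat: Greywater with 66 animals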